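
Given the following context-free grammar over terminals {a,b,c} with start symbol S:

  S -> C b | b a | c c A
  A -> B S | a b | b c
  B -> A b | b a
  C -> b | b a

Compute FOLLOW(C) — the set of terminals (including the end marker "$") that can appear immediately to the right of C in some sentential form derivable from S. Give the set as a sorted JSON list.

FIRST iteration:
[1]
  A via A→a b: +{a}
  A via A→b c: +{b}
  B via B→A b: +{a,b}
  C via C→b: +{b}
  S via S→C b: +{b}
  S via S→c c A: +{c}
  FIRST(S)={b,c}  FIRST(A)={a,b}  FIRST(B)={a,b}  FIRST(C)={b}
[2] done
  FIRST(S)={b,c}  FIRST(A)={a,b}  FIRST(B)={a,b}  FIRST(C)={b}

Compute FOLLOW by fixpoint:
seed FOLLOW(S) with $
pass 1:
  A→B S: FOLLOW(B) ⊇ FIRST(S) = {b,c}; new: +{b,c}
  B→A b: FOLLOW(A) ⊇ FIRST(b) = {b}; new: +{b}
  S→C b: FOLLOW(C) ⊇ FIRST(b) = {b}; new: +{b}
  S→c c A: FOLLOW(A) ⊇ FOLLOW(S) ⊇ {$}; new: +{$}
  FOLLOW(S)={$}  FOLLOW(A)={$,b}  FOLLOW(B)={b,c}  FOLLOW(C)={b}
pass 2:
  A→B S: FOLLOW(S) ⊇ FOLLOW(A) ⊇ {$,b}; new: +{b}
  FOLLOW(S)={$,b}  FOLLOW(A)={$,b}  FOLLOW(B)={b,c}  FOLLOW(C)={b}
pass 3: (stable)
  FOLLOW(S)={$,b}  FOLLOW(A)={$,b}  FOLLOW(B)={b,c}  FOLLOW(C)={b}

FOLLOW(C) = ["b"]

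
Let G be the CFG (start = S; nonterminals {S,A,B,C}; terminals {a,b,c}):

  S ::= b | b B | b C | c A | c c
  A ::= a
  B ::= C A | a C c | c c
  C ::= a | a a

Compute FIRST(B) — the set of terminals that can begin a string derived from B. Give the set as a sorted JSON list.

Compute FIRST by fixpoint:
iter 1:
  A via A→a: +{a}
  B via B→a C c: +{a}
  B via B→c c: +{c}
  C via C→a: +{a}
  S via S→b: +{b}
  S via S→c A: +{c}
  S: {b,c}  A: {a}  B: {a,c}  C: {a}
iter 2: (stable)
  S: {b,c}  A: {a}  B: {a,c}  C: {a}

FIRST(B) = ["a", "c"]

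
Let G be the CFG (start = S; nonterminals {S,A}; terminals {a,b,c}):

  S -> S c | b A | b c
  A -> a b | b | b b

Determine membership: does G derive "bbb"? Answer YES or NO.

CNF form of G:
  S -> S T2 | T1 A | T1 T2
  A -> T0 T1 | T1 T1 | b
  T0 -> a
  T1 -> b
  T2 -> c

CYK fill:
  [0..0]={A,T1}  "b"  orig:{A}
  [1..1]={A,T1}  "b"  orig:{A}
  [2..2]={A,T1}  "b"  orig:{A}
  [0..1]={A,S}  "bb"
  [1..2]={A,S}  "bb"
  [0..2]={S}  "bbb"

S ∈ T[0,2] ⇒ YES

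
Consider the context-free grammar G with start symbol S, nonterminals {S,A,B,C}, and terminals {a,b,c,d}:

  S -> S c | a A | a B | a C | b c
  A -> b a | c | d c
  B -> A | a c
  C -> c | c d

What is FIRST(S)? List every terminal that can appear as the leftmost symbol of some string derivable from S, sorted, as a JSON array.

FIRST sets, iterate to fixpoint:
[1]
  A via A→b a: +{b}
  A via A→c: +{c}
  A via A→d c: +{d}
  B via B→A: +{b,c,d}
  B via B→a c: +{a}
  C via C→c: +{c}
  S via S→a A: +{a}
  S via S→b c: +{b}
  S: {a,b}  A: {b,c,d}  B: {a,b,c,d}  C: {c}
[2] (no change)
  S: {a,b}  A: {b,c,d}  B: {a,b,c,d}  C: {c}

FIRST(S) = ["a", "b"]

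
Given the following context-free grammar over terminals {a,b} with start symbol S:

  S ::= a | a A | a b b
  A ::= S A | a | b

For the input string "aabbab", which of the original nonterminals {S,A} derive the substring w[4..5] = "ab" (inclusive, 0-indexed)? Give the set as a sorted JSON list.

CNF form of G:
  S -> T0 A | T0 X2 | a
  A -> S A | a | b
  T0 -> a
  T1 -> b
  X2 -> T1 T1

CYK table (by increasing span) — only the sub-triangle for w[4..5]:
  [4..4]={A,S,T0}  "a"  orig:{A,S}
  [5..5]={A,T1}  "b"  orig:{A}
  [4..5]={A,S}  "ab"

Original NTs in T[4,5] deriving "ab": ["A", "S"]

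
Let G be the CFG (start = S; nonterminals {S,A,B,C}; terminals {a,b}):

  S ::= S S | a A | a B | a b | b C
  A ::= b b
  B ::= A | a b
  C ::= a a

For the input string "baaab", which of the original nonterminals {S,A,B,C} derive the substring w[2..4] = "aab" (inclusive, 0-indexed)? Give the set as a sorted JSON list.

CNF form of G:
  S -> S S | T0 C | T1 A | T1 B | T1 T0
  A -> T0 T0
  B -> T0 T0 | T1 T0
  C -> T1 T1
  T0 -> b
  T1 -> a

CYK table (by increasing span) (cells [i..j] with 2 ≤ i ≤ j ≤ 4 only):
  [2..2]={T1}  "a"  orig:{}
  [3..3]={T1}  "a"  orig:{}
  [4..4]={T0}  "b"  orig:{}
  [2..3]={C}  "aa"
  [3..4]={B,S}  "ab"
  [2..4]={S}  "aab"

Original NTs in T[2,4] deriving "aab": ["S"]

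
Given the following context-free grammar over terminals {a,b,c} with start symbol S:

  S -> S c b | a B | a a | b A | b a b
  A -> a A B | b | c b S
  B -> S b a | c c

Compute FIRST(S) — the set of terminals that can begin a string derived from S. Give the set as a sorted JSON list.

Compute FIRST by fixpoint:
[1]
  A via A→a A B: +{a}
  A via A→b: +{b}
  A via A→c b S: +{c}
  B via B→c c: +{c}
  S via S→a B: +{a}
  S via S→b A: +{b}
  FIRST(S)={a,b}  FIRST(A)={a,b,c}  FIRST(B)={c}
[2]
  B via B→S b a: +{a,b}
  FIRST(S)={a,b}  FIRST(A)={a,b,c}  FIRST(B)={a,b,c}
[3] done
  FIRST(S)={a,b}  FIRST(A)={a,b,c}  FIRST(B)={a,b,c}

FIRST(S) = ["a", "b"]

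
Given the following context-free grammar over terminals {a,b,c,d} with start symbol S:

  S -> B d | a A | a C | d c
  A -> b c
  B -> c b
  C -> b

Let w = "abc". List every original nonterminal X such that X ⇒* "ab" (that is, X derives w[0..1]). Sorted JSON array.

Convert to CNF:
  S -> B T2 | T2 T1 | T3 A | T3 C
  A -> T0 T1
  B -> T1 T0
  C -> b
  T0 -> b
  T1 -> c
  T2 -> d
  T3 -> a

CYK table (by increasing span) — only the sub-triangle for w[0..1]:
  cell(0,0) a: {T3}  orig:{}
  cell(1,1) b: {C,T0}  orig:{C}
  cell(0,1) ab: {S}

Original NTs in T[0,1] deriving "ab": ["S"]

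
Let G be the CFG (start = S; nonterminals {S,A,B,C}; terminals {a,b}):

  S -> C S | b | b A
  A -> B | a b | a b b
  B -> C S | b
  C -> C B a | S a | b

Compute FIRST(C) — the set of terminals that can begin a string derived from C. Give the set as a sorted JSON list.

FIRST iteration:
iter 1:
  A via A→a b: +{a}
  B via B→b: +{b}
  C via C→b: +{b}
  S via S→C S: +{b}
  S: {b}  A: {a}  B: {b}  C: {b}
iter 2:
  A via A→B: +{b}
  S: {b}  A: {a,b}  B: {b}  C: {b}
iter 3: (stable)
  S: {b}  A: {a,b}  B: {b}  C: {b}

FIRST(C) = ["b"]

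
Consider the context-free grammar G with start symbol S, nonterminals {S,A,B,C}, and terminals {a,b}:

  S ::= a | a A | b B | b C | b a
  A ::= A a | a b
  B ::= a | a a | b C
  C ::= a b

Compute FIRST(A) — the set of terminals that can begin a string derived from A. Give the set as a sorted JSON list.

FIRST sets, iterate to fixpoint:
round 1:
  A via A→a b: +{a}
  B via B→a: +{a}
  B via B→b C: +{b}
  C via C→a b: +{a}
  S via S→a: +{a}
  S via S→b B: +{b}
  FIRST[S]={a,b}  FIRST[A]={a}  FIRST[B]={a,b}  FIRST[C]={a}
round 2: (no change)
  FIRST[S]={a,b}  FIRST[A]={a}  FIRST[B]={a,b}  FIRST[C]={a}

FIRST(A) = ["a"]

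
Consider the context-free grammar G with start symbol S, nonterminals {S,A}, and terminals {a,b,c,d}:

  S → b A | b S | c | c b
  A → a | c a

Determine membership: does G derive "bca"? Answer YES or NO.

CNF form of G:
  S -> T0 T2 | T2 A | T2 S | c
  A -> T0 T1 | a
  T0 -> c
  T1 -> a
  T2 -> b

Fill CYK table bottom-up:
  T[0,0] 'b' = {T2}  orig:{}
  T[1,1] 'c' = {S,T0}  orig:{S}
  T[2,2] 'a' = {A,T1}  orig:{A}
  T[0,1] 'bc' = {S}
  T[1,2] 'ca' = {A}
  T[0,2] 'bca' = {S}

S ∈ T[0,2] ⇒ YES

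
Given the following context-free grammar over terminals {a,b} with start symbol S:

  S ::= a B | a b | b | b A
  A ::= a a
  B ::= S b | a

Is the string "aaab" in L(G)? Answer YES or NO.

CNF form of G:
  S -> T0 B | T0 T1 | T1 A | b
  A -> T0 T0
  B -> S T1 | a
  T0 -> a
  T1 -> b

CYK fill:
  T[0,0] 'a' = {B,T0}  orig:{B}
  T[1,1] 'a' = {B,T0}  orig:{B}
  T[2,2] 'a' = {B,T0}  orig:{B}
  T[3,3] 'b' = {S,T1}  orig:{S}
  T[0,1] 'aa' = {A,S}
  T[1,2] 'aa' = {A,S}
  T[2,3] 'ab' = {S}
  T[0,2] 'aaa' = ∅
  T[1,3] 'aab' = {B}
  T[0,3] 'aaab' = {S}

S ∈ T[0,3] ⇒ YES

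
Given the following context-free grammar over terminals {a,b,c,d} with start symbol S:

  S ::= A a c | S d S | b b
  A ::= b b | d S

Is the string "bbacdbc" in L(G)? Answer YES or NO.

Convert to CNF:
  S -> A X4 | S X5 | T0 T0
  A -> T0 T0 | T1 S
  T0 -> b
  T1 -> d
  T2 -> a
  T3 -> c
  X4 -> T2 T3
  X5 -> T1 S

CYK table (by increasing span):
  T[0,0] 'b' = {T0}  orig:{}
  T[1,1] 'b' = {T0}  orig:{}
  T[2,2] 'a' = {T2}  orig:{}
  T[3,3] 'c' = {T3}  orig:{}
  T[4,4] 'd' = {T1}  orig:{}
  T[5,5] 'b' = {T0}  orig:{}
  T[6,6] 'c' = {T3}  orig:{}
  T[0,1] 'bb' = {A,S}
  T[1,2] 'ba' = ∅
  T[2,3] 'ac' = {X4}  orig:{}
  T[3,4] 'cd' = ∅
  T[4,5] 'db' = ∅
  T[5,6] 'bc' = ∅
  T[0,2] 'bba' = ∅
  T[1,3] 'bac' = ∅
  T[2,4] 'acd' = ∅
  T[3,5] 'cdb' = ∅
  T[4,6] 'dbc' = ∅
  T[0,3] 'bbac' = {S}
  T[1,4] 'bacd' = ∅
  T[2,5] 'acdb' = ∅
  T[3,6] 'cdbc' = ∅
  T[0,4] 'bbacd' = ∅
  T[1,5] 'bacdb' = ∅
  T[2,6] 'acdbc' = ∅
  T[0,5] 'bbacdb' = ∅
  T[1,6] 'bacdbc' = ∅
  T[0,6] 'bbacdbc' = ∅

S ∉ T[0,6] ⇒ NO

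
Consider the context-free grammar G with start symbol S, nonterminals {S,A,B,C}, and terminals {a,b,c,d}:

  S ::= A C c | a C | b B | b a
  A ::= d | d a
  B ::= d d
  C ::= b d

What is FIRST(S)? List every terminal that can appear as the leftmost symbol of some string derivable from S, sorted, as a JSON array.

Compute FIRST by fixpoint:
pass 1:
  A via A→d: +{d}
  B via B→d d: +{d}
  C via C→b d: +{b}
  S via S→A C c: +{d}
  S via S→a C: +{a}
  S via S→b B: +{b}
  S: {a,b,d}  A: {d}  B: {d}  C: {b}
pass 2: done
  S: {a,b,d}  A: {d}  B: {d}  C: {b}

FIRST(S) = ["a", "b", "d"]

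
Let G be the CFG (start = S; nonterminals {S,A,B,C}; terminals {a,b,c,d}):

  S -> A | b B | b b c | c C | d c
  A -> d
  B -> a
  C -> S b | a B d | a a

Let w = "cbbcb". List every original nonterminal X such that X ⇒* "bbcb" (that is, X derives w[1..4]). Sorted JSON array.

Convert to CNF:
  S -> T0 B | T0 X5 | T2 T3 | T3 C | d
  A -> d
  B -> a
  C -> S T0 | T1 T1 | T1 X4
  T0 -> b
  T1 -> a
  T2 -> d
  T3 -> c
  X4 -> B T2
  X5 -> T0 T3

Fill CYK table bottom-up (cells [i..j] with 1 ≤ i ≤ j ≤ 4 only):
  [1..1]={T0}  "b"  orig:{}
  [2..2]={T0}  "b"  orig:{}
  [3..3]={T3}  "c"  orig:{}
  [4..4]={T0}  "b"  orig:{}
  [1..2]=∅  "bb"
  [2..3]={X5}  "bc"  orig:{}
  [3..4]=∅  "cb"
  [1..3]={S}  "bbc"
  [2..4]=∅  "bcb"
  [1..4]={C}  "bbcb"

Original NTs in T[1,4] deriving "bbcb": ["C"]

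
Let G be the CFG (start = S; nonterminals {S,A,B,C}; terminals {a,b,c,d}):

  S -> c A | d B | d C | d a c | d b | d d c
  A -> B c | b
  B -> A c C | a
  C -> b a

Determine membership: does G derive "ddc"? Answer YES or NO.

Convert to CNF:
  S -> T0 A | T3 B | T3 C | T3 T1 | T3 X5 | T3 X6
  A -> B T0 | b
  B -> A X4 | a
  C -> T1 T2
  T0 -> c
  T1 -> b
  T2 -> a
  T3 -> d
  X4 -> T0 C
  X5 -> T2 T0
  X6 -> T3 T0

CYK table (by increasing span):
  [0..0]={T3}  "d"  orig:{}
  [1..1]={T3}  "d"  orig:{}
  [2..2]={T0}  "c"  orig:{}
  [0..1]=∅  "dd"
  [1..2]={X6}  "dc"  orig:{}
  [0..2]={S}  "ddc"

S ∈ T[0,2] ⇒ YES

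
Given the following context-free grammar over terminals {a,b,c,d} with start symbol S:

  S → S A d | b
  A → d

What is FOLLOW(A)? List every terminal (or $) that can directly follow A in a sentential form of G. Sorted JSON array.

FIRST iteration:
pass 1:
  A via A→d: +{d}
  S via S→b: +{b}
  S: {b}  A: {d}
pass 2: — fixpoint
  S: {b}  A: {d}

FOLLOW iteration:
FOLLOW(S) := {$}
pass 1:
  S→S A d: FOLLOW(S) ⊇ FIRST(A) = {d}; new: +{d}
  S→S A d: FOLLOW(A) ⊇ FIRST(d) = {d}; new: +{d}
  FOLLOW[S]={$,d}  FOLLOW[A]={d}
pass 2: (stable)
  FOLLOW[S]={$,d}  FOLLOW[A]={d}

FOLLOW(A) = ["d"]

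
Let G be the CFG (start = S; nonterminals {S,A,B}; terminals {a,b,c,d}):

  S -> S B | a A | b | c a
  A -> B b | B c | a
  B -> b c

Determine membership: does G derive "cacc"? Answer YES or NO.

Convert to CNF:
  S -> S B | T1 T2 | T2 A | b
  A -> B T0 | B T1 | a
  B -> T0 T1
  T0 -> b
  T1 -> c
  T2 -> a

Fill CYK table bottom-up:
  [0..0]={T1}  "c"  orig:{}
  [1..1]={A,T2}  "a"  orig:{A}
  [2..2]={T1}  "c"  orig:{}
  [3..3]={T1}  "c"  orig:{}
  [0..1]={S}  "ca"
  [1..2]=∅  "ac"
  [2..3]=∅  "cc"
  [0..2]=∅  "cac"
  [1..3]=∅  "acc"
  [0..3]=∅  "cacc"

S ∉ T[0,3] ⇒ NO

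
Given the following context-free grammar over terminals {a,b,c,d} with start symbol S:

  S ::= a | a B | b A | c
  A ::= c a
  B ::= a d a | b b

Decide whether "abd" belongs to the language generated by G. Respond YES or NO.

CNF form of G:
  S -> T1 B | T3 A | a | c
  A -> T0 T1
  B -> T1 X4 | T3 T3
  T0 -> c
  T1 -> a
  T2 -> d
  T3 -> b
  X4 -> T2 T1

Fill CYK table bottom-up:
  [0..0]={S,T1}  "a"  orig:{S}
  [1..1]={T3}  "b"  orig:{}
  [2..2]={T2}  "d"  orig:{}
  [0..1]=∅  "ab"
  [1..2]=∅  "bd"
  [0..2]=∅  "abd"

S ∉ T[0,2] ⇒ NO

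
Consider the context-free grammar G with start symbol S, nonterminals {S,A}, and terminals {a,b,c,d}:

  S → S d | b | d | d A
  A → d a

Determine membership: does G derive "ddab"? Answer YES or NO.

Convert to CNF:
  S -> S T0 | T0 A | b | d
  A -> T0 T1
  T0 -> d
  T1 -> a

CYK table (by increasing span):
  [0..0]={S,T0}  "d"  orig:{S}
  [1..1]={S,T0}  "d"  orig:{S}
  [2..2]={T1}  "a"  orig:{}
  [3..3]={S}  "b"
  [0..1]={S}  "dd"
  [1..2]={A}  "da"
  [2..3]=∅  "ab"
  [0..2]={S}  "dda"
  [1..3]=∅  "dab"
  [0..3]=∅  "ddab"

S ∉ T[0,3] ⇒ NO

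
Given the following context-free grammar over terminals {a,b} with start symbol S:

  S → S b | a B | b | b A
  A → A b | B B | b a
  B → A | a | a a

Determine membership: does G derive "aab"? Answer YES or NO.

CNF form of G:
  S -> S T0 | T0 A | T1 B | b
  A -> A T0 | B B | T0 T1
  B -> A T0 | B B | T0 T1 | T1 T1 | a
  T0 -> b
  T1 -> a

Fill CYK table bottom-up:
  cell(0,0) a: {B,T1}  orig:{B}
  cell(1,1) a: {B,T1}  orig:{B}
  cell(2,2) b: {S,T0}  orig:{S}
  cell(0,1) aa: {A,B,S}
  cell(1,2) ab: ∅
  cell(0,2) aab: {A,B,S}

S ∈ T[0,2] ⇒ YES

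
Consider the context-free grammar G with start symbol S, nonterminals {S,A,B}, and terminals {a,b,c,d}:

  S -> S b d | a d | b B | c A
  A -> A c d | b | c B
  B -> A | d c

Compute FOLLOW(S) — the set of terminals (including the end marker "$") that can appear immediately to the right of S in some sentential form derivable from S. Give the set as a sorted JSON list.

FIRST iteration:
round 1:
  A via A→b: +{b}
  A via A→c B: +{c}
  B via B→A: +{b,c}
  B via B→d c: +{d}
  S via S→a d: +{a}
  S via S→b B: +{b}
  S via S→c A: +{c}
  FIRST[S]={a,b,c}  FIRST[A]={b,c}  FIRST[B]={b,c,d}
round 2: — fixpoint
  FIRST[S]={a,b,c}  FIRST[A]={b,c}  FIRST[B]={b,c,d}

Compute FOLLOW by fixpoint:
initialize: $ ∈ FOLLOW(S)
iter 1:
  A→A c d: FOLLOW(A) ⊇ FIRST(c) = {c}; new: +{c}
  A→c B: FOLLOW(B) ⊇ FOLLOW(A) ⊇ {c}; new: +{c}
  S→S b d: FOLLOW(S) ⊇ FIRST(b) = {b}; new: +{b}
  S→b B: FOLLOW(B) ⊇ FOLLOW(S) ⊇ {$,b}; new: +{$,b}
  S→c A: FOLLOW(A) ⊇ FOLLOW(S) ⊇ {$,b}; new: +{$,b}
  FOLLOW[S]={$,b}  FOLLOW[A]={$,b,c}  FOLLOW[B]={$,b,c}
iter 2: (no change)
  FOLLOW[S]={$,b}  FOLLOW[A]={$,b,c}  FOLLOW[B]={$,b,c}

FOLLOW(S) = ["$", "b"]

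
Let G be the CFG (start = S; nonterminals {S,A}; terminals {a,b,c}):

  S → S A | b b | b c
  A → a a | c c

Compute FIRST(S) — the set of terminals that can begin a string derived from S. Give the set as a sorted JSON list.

FIRST sets, iterate to fixpoint:
iter 1:
  A via A→a a: +{a}
  A via A→c c: +{c}
  S via S→b b: +{b}
  FIRST(S)={b}  FIRST(A)={a,c}
iter 2: (stable)
  FIRST(S)={b}  FIRST(A)={a,c}

FIRST(S) = ["b"]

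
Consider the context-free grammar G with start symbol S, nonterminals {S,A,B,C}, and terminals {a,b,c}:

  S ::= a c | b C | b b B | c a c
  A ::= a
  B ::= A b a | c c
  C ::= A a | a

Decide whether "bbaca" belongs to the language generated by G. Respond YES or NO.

Convert to CNF:
  S -> T0 C | T0 X4 | T1 T2 | T2 X5
  A -> a
  B -> A X3 | T2 T2
  C -> A T1 | a
  T0 -> b
  T1 -> a
  T2 -> c
  X3 -> T0 T1
  X4 -> T0 B
  X5 -> T1 T2

Fill CYK table bottom-up:
  [0..0]={T0}  "b"  orig:{}
  [1..1]={T0}  "b"  orig:{}
  [2..2]={A,C,T1}  "a"  orig:{A,C}
  [3..3]={T2}  "c"  orig:{}
  [4..4]={A,C,T1}  "a"  orig:{A,C}
  [0..1]=∅  "bb"
  [1..2]={S,X3}  "ba"  orig:{S}
  [2..3]={S,X5}  "ac"  orig:{S}
  [3..4]=∅  "ca"
  [0..2]=∅  "bba"
  [1..3]=∅  "bac"
  [2..4]=∅  "aca"
  [0..3]=∅  "bbac"
  [1..4]=∅  "baca"
  [0..4]=∅  "bbaca"

S ∉ T[0,4] ⇒ NO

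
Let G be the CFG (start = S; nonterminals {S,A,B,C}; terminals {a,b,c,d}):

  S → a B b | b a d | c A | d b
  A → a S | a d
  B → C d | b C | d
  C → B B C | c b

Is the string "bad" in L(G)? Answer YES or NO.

Convert to CNF:
  S -> T0 X5 | T1 T2 | T2 X6 | T3 A
  A -> T0 S | T0 T1
  B -> C T1 | T2 C | d
  C -> B X4 | T3 T2
  T0 -> a
  T1 -> d
  T2 -> b
  T3 -> c
  X4 -> B C
  X5 -> B T2
  X6 -> T0 T1

CYK table (by increasing span):
  cell(0,0) b: {T2}  orig:{}
  cell(1,1) a: {T0}  orig:{}
  cell(2,2) d: {B,T1}  orig:{B}
  cell(0,1) ba: ∅
  cell(1,2) ad: {A,X6}  orig:{A}
  cell(0,2) bad: {S}

S ∈ T[0,2] ⇒ YES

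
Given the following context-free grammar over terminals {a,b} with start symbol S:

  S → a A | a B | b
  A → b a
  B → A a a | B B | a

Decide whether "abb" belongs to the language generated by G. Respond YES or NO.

CNF form of G:
  S -> T1 A | T1 B | b
  A -> T0 T1
  B -> A X2 | B B | a
  T0 -> b
  T1 -> a
  X2 -> T1 T1

Fill CYK table bottom-up:
  cell(0,0) a: {B,T1}  orig:{B}
  cell(1,1) b: {S,T0}  orig:{S}
  cell(2,2) b: {S,T0}  orig:{S}
  cell(0,1) ab: ∅
  cell(1,2) bb: ∅
  cell(0,2) abb: ∅

S ∉ T[0,2] ⇒ NO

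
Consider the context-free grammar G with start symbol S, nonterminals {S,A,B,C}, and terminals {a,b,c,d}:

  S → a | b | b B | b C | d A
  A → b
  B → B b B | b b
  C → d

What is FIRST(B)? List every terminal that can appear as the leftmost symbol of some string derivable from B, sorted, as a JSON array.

Compute FIRST by fixpoint:
[1]
  A via A→b: +{b}
  B via B→b b: +{b}
  C via C→d: +{d}
  S via S→a: +{a}
  S via S→b: +{b}
  S via S→d A: +{d}
  FIRST(S)={a,b,d}  FIRST(A)={b}  FIRST(B)={b}  FIRST(C)={d}
[2] done
  FIRST(S)={a,b,d}  FIRST(A)={b}  FIRST(B)={b}  FIRST(C)={d}

FIRST(B) = ["b"]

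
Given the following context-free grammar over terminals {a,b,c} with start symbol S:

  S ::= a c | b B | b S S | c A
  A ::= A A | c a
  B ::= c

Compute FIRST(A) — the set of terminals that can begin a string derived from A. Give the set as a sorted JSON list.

FIRST sets, iterate to fixpoint:
round 1:
  A via A→c a: +{c}
  B via B→c: +{c}
  S via S→a c: +{a}
  S via S→b B: +{b}
  S via S→c A: +{c}
  FIRST[S]={a,b,c}  FIRST[A]={c}  FIRST[B]={c}
round 2: — fixpoint
  FIRST[S]={a,b,c}  FIRST[A]={c}  FIRST[B]={c}

FIRST(A) = ["c"]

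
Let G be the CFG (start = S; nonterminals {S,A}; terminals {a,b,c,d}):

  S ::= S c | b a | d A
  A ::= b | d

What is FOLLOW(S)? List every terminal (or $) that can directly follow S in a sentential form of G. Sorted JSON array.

FIRST iteration:
round 1:
  A via A→b: +{b}
  A via A→d: +{d}
  S via S→b a: +{b}
  S via S→d A: +{d}
  FIRST(S)={b,d}  FIRST(A)={b,d}
round 2: done
  FIRST(S)={b,d}  FIRST(A)={b,d}

FOLLOW sets:
seed FOLLOW(S) with $
pass 1:
  S→S c: FOLLOW(S) ⊇ FIRST(c) = {c}; new: +{c}
  S→d A: FOLLOW(A) ⊇ FOLLOW(S) ⊇ {$,c}; new: +{$,c}
  FOLLOW(S)={$,c}  FOLLOW(A)={$,c}
pass 2: done
  FOLLOW(S)={$,c}  FOLLOW(A)={$,c}

FOLLOW(S) = ["$", "c"]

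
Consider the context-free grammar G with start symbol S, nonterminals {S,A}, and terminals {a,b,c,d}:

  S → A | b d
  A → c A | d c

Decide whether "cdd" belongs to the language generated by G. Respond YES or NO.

Convert to CNF:
  S -> T0 A | T1 T0 | T2 T1
  A -> T0 A | T1 T0
  T0 -> c
  T1 -> d
  T2 -> b

Fill CYK table bottom-up:
  cell(0,0) c: {T0}  orig:{}
  cell(1,1) d: {T1}  orig:{}
  cell(2,2) d: {T1}  orig:{}
  cell(0,1) cd: ∅
  cell(1,2) dd: ∅
  cell(0,2) cdd: ∅

S ∉ T[0,2] ⇒ NO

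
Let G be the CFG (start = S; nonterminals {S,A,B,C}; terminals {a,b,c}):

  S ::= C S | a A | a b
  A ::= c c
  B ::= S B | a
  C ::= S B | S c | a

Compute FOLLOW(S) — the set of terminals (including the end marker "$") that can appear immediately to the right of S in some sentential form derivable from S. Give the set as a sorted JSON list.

Compute FIRST by fixpoint:
pass 1:
  A via A→c c: +{c}
  B via B→a: +{a}
  C via C→a: +{a}
  S via S→C S: +{a}
  FIRST[S]={a}  FIRST[A]={c}  FIRST[B]={a}  FIRST[C]={a}
pass 2: done
  FIRST[S]={a}  FIRST[A]={c}  FIRST[B]={a}  FIRST[C]={a}

FOLLOW iteration:
seed FOLLOW(S) with $
[1]
  B→S B: FOLLOW(S) ⊇ FIRST(B) = {a}; new: +{a}
  C→S c: FOLLOW(S) ⊇ FIRST(c) = {c}; new: +{c}
  S→C S: FOLLOW(C) ⊇ FIRST(S) = {a}; new: +{a}
  S→a A: FOLLOW(A) ⊇ FOLLOW(S) ⊇ {$,a,c}; new: +{$,a,c}
  FOLLOW[S]={$,a,c}  FOLLOW[A]={$,a,c}  FOLLOW[B]={}  FOLLOW[C]={a}
[2]
  C→S B: FOLLOW(B) ⊇ FOLLOW(C) ⊇ {a}; new: +{a}
  FOLLOW[S]={$,a,c}  FOLLOW[A]={$,a,c}  FOLLOW[B]={a}  FOLLOW[C]={a}
[3] — fixpoint
  FOLLOW[S]={$,a,c}  FOLLOW[A]={$,a,c}  FOLLOW[B]={a}  FOLLOW[C]={a}

FOLLOW(S) = ["$", "a", "c"]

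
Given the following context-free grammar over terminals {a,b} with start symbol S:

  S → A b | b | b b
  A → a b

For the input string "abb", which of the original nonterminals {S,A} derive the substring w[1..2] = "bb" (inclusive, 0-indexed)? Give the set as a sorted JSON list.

CNF form of G:
  S -> A T1 | T1 T1 | b
  A -> T0 T1
  T0 -> a
  T1 -> b

CYK fill (cells [i..j] with 1 ≤ i ≤ j ≤ 2 only):
  cell(1,1) b: {S,T1}  orig:{S}
  cell(2,2) b: {S,T1}  orig:{S}
  cell(1,2) bb: {S}

Original NTs in T[1,2] deriving "bb": ["S"]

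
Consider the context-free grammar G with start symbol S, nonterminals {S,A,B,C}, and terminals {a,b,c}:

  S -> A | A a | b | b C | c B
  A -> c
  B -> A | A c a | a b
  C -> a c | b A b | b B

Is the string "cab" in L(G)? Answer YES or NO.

CNF form of G:
  S -> A T1 | T0 B | T2 C | b | c
  A -> c
  B -> A X3 | T1 T2 | c
  C -> T1 T0 | T2 B | T2 X4
  T0 -> c
  T1 -> a
  T2 -> b
  X3 -> T0 T1
  X4 -> A T2

CYK table (by increasing span):
  cell(0,0) c: {A,B,S,T0}  orig:{A,B,S}
  cell(1,1) a: {T1}  orig:{}
  cell(2,2) b: {S,T2}  orig:{S}
  cell(0,1) ca: {S,X3}  orig:{S}
  cell(1,2) ab: {B}
  cell(0,2) cab: {S}

S ∈ T[0,2] ⇒ YES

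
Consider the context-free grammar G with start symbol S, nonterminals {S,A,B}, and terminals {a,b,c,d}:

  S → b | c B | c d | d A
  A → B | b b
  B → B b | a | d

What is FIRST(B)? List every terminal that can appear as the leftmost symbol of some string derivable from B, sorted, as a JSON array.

FIRST sets, iterate to fixpoint:
round 1:
  A via A→b b: +{b}
  B via B→a: +{a}
  B via B→d: +{d}
  S via S→b: +{b}
  S via S→c B: +{c}
  S via S→d A: +{d}
  FIRST[S]={b,c,d}  FIRST[A]={b}  FIRST[B]={a,d}
round 2:
  A via A→B: +{a,d}
  FIRST[S]={b,c,d}  FIRST[A]={a,b,d}  FIRST[B]={a,d}
round 3: (no change)
  FIRST[S]={b,c,d}  FIRST[A]={a,b,d}  FIRST[B]={a,d}

FIRST(B) = ["a", "d"]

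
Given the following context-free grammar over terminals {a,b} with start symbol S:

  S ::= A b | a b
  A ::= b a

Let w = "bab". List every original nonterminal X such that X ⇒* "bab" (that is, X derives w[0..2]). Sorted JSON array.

CNF form of G:
  S -> A T0 | T1 T0
  A -> T0 T1
  T0 -> b
  T1 -> a

CYK table (by increasing span) — only the sub-triangle for w[0..2]:
  cell(0,0) b: {T0}  orig:{}
  cell(1,1) a: {T1}  orig:{}
  cell(2,2) b: {T0}  orig:{}
  cell(0,1) ba: {A}
  cell(1,2) ab: {S}
  cell(0,2) bab: {S}

Original NTs in T[0,2] deriving "bab": ["S"]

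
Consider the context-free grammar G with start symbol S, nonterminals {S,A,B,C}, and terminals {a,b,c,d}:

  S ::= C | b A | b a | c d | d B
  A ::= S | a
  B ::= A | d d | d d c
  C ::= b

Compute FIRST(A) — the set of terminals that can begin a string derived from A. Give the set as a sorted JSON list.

FIRST sets, iterate to fixpoint:
iter 1:
  A via A→a: +{a}
  B via B→A: +{a}
  B via B→d d: +{d}
  C via C→b: +{b}
  S via S→C: +{b}
  S via S→c d: +{c}
  S via S→d B: +{d}
  S: {b,c,d}  A: {a}  B: {a,d}  C: {b}
iter 2:
  A via A→S: +{b,c,d}
  B via B→A: +{b,c}
  S: {b,c,d}  A: {a,b,c,d}  B: {a,b,c,d}  C: {b}
iter 3: — fixpoint
  S: {b,c,d}  A: {a,b,c,d}  B: {a,b,c,d}  C: {b}

FIRST(A) = ["a", "b", "c", "d"]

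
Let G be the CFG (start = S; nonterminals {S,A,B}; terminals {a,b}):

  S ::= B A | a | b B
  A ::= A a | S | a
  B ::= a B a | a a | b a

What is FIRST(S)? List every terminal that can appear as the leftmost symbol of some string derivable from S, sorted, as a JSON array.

FIRST sets, iterate to fixpoint:
iter 1:
  A via A→a: +{a}
  B via B→a B a: +{a}
  B via B→b a: +{b}
  S via S→B A: +{a,b}
  FIRST(S)={a,b}  FIRST(A)={a}  FIRST(B)={a,b}
iter 2:
  A via A→S: +{b}
  FIRST(S)={a,b}  FIRST(A)={a,b}  FIRST(B)={a,b}
iter 3: (no change)
  FIRST(S)={a,b}  FIRST(A)={a,b}  FIRST(B)={a,b}

FIRST(S) = ["a", "b"]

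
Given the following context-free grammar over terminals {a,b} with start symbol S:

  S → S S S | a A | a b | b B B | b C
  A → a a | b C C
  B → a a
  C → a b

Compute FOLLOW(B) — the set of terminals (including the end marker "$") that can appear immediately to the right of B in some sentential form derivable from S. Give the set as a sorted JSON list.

FIRST iteration:
round 1:
  A via A→a a: +{a}
  A via A→b C C: +{b}
  B via B→a a: +{a}
  C via C→a b: +{a}
  S via S→a A: +{a}
  S via S→b B B: +{b}
  S: {a,b}  A: {a,b}  B: {a}  C: {a}
round 2: (stable)
  S: {a,b}  A: {a,b}  B: {a}  C: {a}

FOLLOW sets:
initialize: $ ∈ FOLLOW(S)
round 1:
  A→b C C: FOLLOW(C) ⊇ FIRST(C) = {a}; new: +{a}
  S→S S S: FOLLOW(S) ⊇ FIRST(S) = {a,b}; new: +{a,b}
  S→a A: FOLLOW(A) ⊇ FOLLOW(S) ⊇ {$,a,b}; new: +{$,a,b}
  S→b B B: FOLLOW(B) ⊇ FIRST(B) = {a}; new: +{a}
  S→b B B: FOLLOW(B) ⊇ FOLLOW(S) ⊇ {$,a,b}; new: +{$,b}
  S→b C: FOLLOW(C) ⊇ FOLLOW(S) ⊇ {$,a,b}; new: +{$,b}
  FOLLOW(S)={$,a,b}  FOLLOW(A)={$,a,b}  FOLLOW(B)={$,a,b}  FOLLOW(C)={$,a,b}
round 2: done
  FOLLOW(S)={$,a,b}  FOLLOW(A)={$,a,b}  FOLLOW(B)={$,a,b}  FOLLOW(C)={$,a,b}

FOLLOW(B) = ["$", "a", "b"]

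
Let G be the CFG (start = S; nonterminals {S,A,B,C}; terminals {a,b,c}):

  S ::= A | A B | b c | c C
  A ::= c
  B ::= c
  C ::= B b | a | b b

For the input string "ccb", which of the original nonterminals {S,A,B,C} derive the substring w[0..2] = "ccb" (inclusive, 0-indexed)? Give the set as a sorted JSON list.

CNF form of G:
  S -> A B | T0 T1 | T1 C | c
  A -> c
  B -> c
  C -> B T0 | T0 T0 | a
  T0 -> b
  T1 -> c

CYK table (by increasing span) (cells [i..j] with 0 ≤ i ≤ j ≤ 2 only):
  [0..0]={A,B,S,T1}  "c"  orig:{A,B,S}
  [1..1]={A,B,S,T1}  "c"  orig:{A,B,S}
  [2..2]={T0}  "b"  orig:{}
  [0..1]={S}  "cc"
  [1..2]={C}  "cb"
  [0..2]={S}  "ccb"

Original NTs in T[0,2] deriving "ccb": ["S"]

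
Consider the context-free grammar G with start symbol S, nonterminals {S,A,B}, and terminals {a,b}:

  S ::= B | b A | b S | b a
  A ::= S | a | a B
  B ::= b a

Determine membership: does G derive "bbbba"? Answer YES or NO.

Convert to CNF:
  S -> T1 A | T1 S | T1 T0
  A -> T0 B | T1 A | T1 S | T1 T0 | a
  B -> T1 T0
  T0 -> a
  T1 -> b

CYK table (by increasing span):
  cell(0,0) b: {T1}  orig:{}
  cell(1,1) b: {T1}  orig:{}
  cell(2,2) b: {T1}  orig:{}
  cell(3,3) b: {T1}  orig:{}
  cell(4,4) a: {A,T0}  orig:{A}
  cell(0,1) bb: ∅
  cell(1,2) bb: ∅
  cell(2,3) bb: ∅
  cell(3,4) ba: {A,B,S}
  cell(0,2) bbb: ∅
  cell(1,3) bbb: ∅
  cell(2,4) bba: {A,S}
  cell(0,3) bbbb: ∅
  cell(1,4) bbba: {A,S}
  cell(0,4) bbbba: {A,S}

S ∈ T[0,4] ⇒ YES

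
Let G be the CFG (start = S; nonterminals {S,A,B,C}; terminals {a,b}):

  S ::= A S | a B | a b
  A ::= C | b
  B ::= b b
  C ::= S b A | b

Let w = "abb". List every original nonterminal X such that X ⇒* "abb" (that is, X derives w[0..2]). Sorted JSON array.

CNF form of G:
  S -> A S | T1 B | T1 T0
  A -> S X2 | b
  B -> T0 T0
  C -> S X3 | b
  T0 -> b
  T1 -> a
  X2 -> T0 A
  X3 -> T0 A

CYK table (by increasing span) — only the sub-triangle for w[0..2]:
  T[0,0] 'a' = {T1}  orig:{}
  T[1,1] 'b' = {A,C,T0}  orig:{A,C}
  T[2,2] 'b' = {A,C,T0}  orig:{A,C}
  T[0,1] 'ab' = {S}
  T[1,2] 'bb' = {B,X2,X3}  orig:{B}
  T[0,2] 'abb' = {S}

Original NTs in T[0,2] deriving "abb": ["S"]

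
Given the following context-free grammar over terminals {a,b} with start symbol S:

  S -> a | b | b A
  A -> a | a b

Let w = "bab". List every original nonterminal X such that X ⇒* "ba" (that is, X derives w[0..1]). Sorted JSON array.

Convert to CNF:
  S -> T1 A | a | b
  A -> T0 T1 | a
  T0 -> a
  T1 -> b

Fill CYK table bottom-up (cells [i..j] with 0 ≤ i ≤ j ≤ 1 only):
  [0..0]={S,T1}  "b"  orig:{S}
  [1..1]={A,S,T0}  "a"  orig:{A,S}
  [0..1]={S}  "ba"

Original NTs in T[0,1] deriving "ba": ["S"]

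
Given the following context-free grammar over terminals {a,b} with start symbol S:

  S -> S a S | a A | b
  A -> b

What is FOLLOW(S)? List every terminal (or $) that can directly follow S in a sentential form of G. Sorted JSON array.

FIRST iteration:
pass 1:
  A via A→b: +{b}
  S via S→a A: +{a}
  S via S→b: +{b}
  FIRST[S]={a,b}  FIRST[A]={b}
pass 2: (stable)
  FIRST[S]={a,b}  FIRST[A]={b}

FOLLOW sets:
FOLLOW(S) := {$}
pass 1:
  S→S a S: FOLLOW(S) ⊇ FIRST(a) = {a}; new: +{a}
  S→a A: FOLLOW(A) ⊇ FOLLOW(S) ⊇ {$,a}; new: +{$,a}
  S: {$,a}  A: {$,a}
pass 2: (stable)
  S: {$,a}  A: {$,a}

FOLLOW(S) = ["$", "a"]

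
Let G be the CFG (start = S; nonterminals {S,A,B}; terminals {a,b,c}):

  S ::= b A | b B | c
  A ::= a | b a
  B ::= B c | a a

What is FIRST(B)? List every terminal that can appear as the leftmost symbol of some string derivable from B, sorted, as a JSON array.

FIRST sets, iterate to fixpoint:
[1]
  A via A→a: +{a}
  A via A→b a: +{b}
  B via B→a a: +{a}
  S via S→b A: +{b}
  S via S→c: +{c}
  FIRST[S]={b,c}  FIRST[A]={a,b}  FIRST[B]={a}
[2] done
  FIRST[S]={b,c}  FIRST[A]={a,b}  FIRST[B]={a}

FIRST(B) = ["a"]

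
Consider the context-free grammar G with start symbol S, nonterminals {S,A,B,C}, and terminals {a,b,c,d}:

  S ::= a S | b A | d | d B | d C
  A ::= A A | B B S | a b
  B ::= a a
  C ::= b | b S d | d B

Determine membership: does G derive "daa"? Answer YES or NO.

CNF form of G:
  S -> T0 S | T1 A | T2 B | T2 C | d
  A -> A A | B X3 | T0 T1
  B -> T0 T0
  C -> T1 X4 | T2 B | b
  T0 -> a
  T1 -> b
  T2 -> d
  X3 -> B S
  X4 -> S T2

CYK table (by increasing span):
  T[0,0] 'd' = {S,T2}  orig:{S}
  T[1,1] 'a' = {T0}  orig:{}
  T[2,2] 'a' = {T0}  orig:{}
  T[0,1] 'da' = ∅
  T[1,2] 'aa' = {B}
  T[0,2] 'daa' = {C,S}

S ∈ T[0,2] ⇒ YES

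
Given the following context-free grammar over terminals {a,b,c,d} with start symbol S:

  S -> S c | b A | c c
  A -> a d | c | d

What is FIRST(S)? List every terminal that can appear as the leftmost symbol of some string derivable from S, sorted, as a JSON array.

FIRST iteration:
[1]
  A via A→a d: +{a}
  A via A→c: +{c}
  A via A→d: +{d}
  S via S→b A: +{b}
  S via S→c c: +{c}
  FIRST[S]={b,c}  FIRST[A]={a,c,d}
[2] done
  FIRST[S]={b,c}  FIRST[A]={a,c,d}

FIRST(S) = ["b", "c"]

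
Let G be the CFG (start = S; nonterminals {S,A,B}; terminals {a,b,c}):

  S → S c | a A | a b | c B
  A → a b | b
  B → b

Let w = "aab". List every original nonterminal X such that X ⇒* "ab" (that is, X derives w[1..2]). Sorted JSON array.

CNF form of G:
  S -> S T2 | T0 A | T0 T1 | T2 B
  A -> T0 T1 | b
  B -> b
  T0 -> a
  T1 -> b
  T2 -> c

CYK fill, restricted to cells inside w[1..2]:
  cell(1,1) a: {T0}  orig:{}
  cell(2,2) b: {A,B,T1}  orig:{A,B}
  cell(1,2) ab: {A,S}

Original NTs in T[1,2] deriving "ab": ["A", "S"]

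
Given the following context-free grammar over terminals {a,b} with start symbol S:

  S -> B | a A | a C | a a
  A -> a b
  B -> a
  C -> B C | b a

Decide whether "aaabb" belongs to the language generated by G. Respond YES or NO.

Convert to CNF:
  S -> T0 A | T0 C | T0 T0 | a
  A -> T0 T1
  B -> a
  C -> B C | T1 T0
  T0 -> a
  T1 -> b

CYK fill:
  cell(0,0) a: {B,S,T0}  orig:{B,S}
  cell(1,1) a: {B,S,T0}  orig:{B,S}
  cell(2,2) a: {B,S,T0}  orig:{B,S}
  cell(3,3) b: {T1}  orig:{}
  cell(4,4) b: {T1}  orig:{}
  cell(0,1) aa: {S}
  cell(1,2) aa: {S}
  cell(2,3) ab: {A}
  cell(3,4) bb: ∅
  cell(0,2) aaa: ∅
  cell(1,3) aab: {S}
  cell(2,4) abb: ∅
  cell(0,3) aaab: ∅
  cell(1,4) aabb: ∅
  cell(0,4) aaabb: ∅

S ∉ T[0,4] ⇒ NO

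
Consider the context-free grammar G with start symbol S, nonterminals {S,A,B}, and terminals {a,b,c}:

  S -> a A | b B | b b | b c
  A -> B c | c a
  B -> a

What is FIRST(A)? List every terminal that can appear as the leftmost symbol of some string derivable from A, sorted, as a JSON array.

FIRST iteration:
pass 1:
  A via A→c a: +{c}
  B via B→a: +{a}
  S via S→a A: +{a}
  S via S→b B: +{b}
  FIRST[S]={a,b}  FIRST[A]={c}  FIRST[B]={a}
pass 2:
  A via A→B c: +{a}
  FIRST[S]={a,b}  FIRST[A]={a,c}  FIRST[B]={a}
pass 3: — fixpoint
  FIRST[S]={a,b}  FIRST[A]={a,c}  FIRST[B]={a}

FIRST(A) = ["a", "c"]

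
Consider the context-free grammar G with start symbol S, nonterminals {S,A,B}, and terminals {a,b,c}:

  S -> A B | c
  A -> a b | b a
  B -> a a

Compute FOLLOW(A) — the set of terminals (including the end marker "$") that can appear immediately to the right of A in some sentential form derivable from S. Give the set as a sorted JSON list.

Compute FIRST by fixpoint:
round 1:
  A via A→a b: +{a}
  A via A→b a: +{b}
  B via B→a a: +{a}
  S via S→A B: +{a,b}
  S via S→c: +{c}
  FIRST[S]={a,b,c}  FIRST[A]={a,b}  FIRST[B]={a}
round 2: done
  FIRST[S]={a,b,c}  FIRST[A]={a,b}  FIRST[B]={a}

FOLLOW sets:
FOLLOW(S) := {$}
pass 1:
  S→A B: FOLLOW(A) ⊇ FIRST(B) = {a}; new: +{a}
  S→A B: FOLLOW(B) ⊇ FOLLOW(S) ⊇ {$}; new: +{$}
  FOLLOW(S)={$}  FOLLOW(A)={a}  FOLLOW(B)={$}
pass 2: — fixpoint
  FOLLOW(S)={$}  FOLLOW(A)={a}  FOLLOW(B)={$}

FOLLOW(A) = ["a"]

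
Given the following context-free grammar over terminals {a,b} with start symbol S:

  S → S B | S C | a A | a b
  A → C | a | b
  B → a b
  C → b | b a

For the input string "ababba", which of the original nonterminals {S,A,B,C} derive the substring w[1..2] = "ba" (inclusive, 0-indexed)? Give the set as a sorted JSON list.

Convert to CNF:
  S -> S B | S C | T1 A | T1 T0
  A -> T0 T1 | a | b
  B -> T1 T0
  C -> T0 T1 | b
  T0 -> b
  T1 -> a

CYK fill (cells [i..j] with 1 ≤ i ≤ j ≤ 2 only):
  T[1,1] 'b' = {A,C,T0}  orig:{A,C}
  T[2,2] 'a' = {A,T1}  orig:{A}
  T[1,2] 'ba' = {A,C}

Original NTs in T[1,2] deriving "ba": ["A", "C"]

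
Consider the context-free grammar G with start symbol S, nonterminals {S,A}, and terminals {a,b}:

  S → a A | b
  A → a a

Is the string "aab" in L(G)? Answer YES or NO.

CNF form of G:
  S -> T0 A | b
  A -> T0 T0
  T0 -> a

Fill CYK table bottom-up:
  cell(0,0) a: {T0}  orig:{}
  cell(1,1) a: {T0}  orig:{}
  cell(2,2) b: {S}
  cell(0,1) aa: {A}
  cell(1,2) ab: ∅
  cell(0,2) aab: ∅

S ∉ T[0,2] ⇒ NO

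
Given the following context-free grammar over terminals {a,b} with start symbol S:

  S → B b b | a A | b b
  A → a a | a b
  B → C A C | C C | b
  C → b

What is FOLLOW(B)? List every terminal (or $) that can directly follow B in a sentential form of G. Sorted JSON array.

Compute FIRST by fixpoint:
pass 1:
  A via A→a a: +{a}
  B via B→b: +{b}
  C via C→b: +{b}
  S via S→B b b: +{b}
  S via S→a A: +{a}
  FIRST(S)={a,b}  FIRST(A)={a}  FIRST(B)={b}  FIRST(C)={b}
pass 2: done
  FIRST(S)={a,b}  FIRST(A)={a}  FIRST(B)={b}  FIRST(C)={b}

FOLLOW iteration:
seed FOLLOW(S) with $
pass 1:
  B→C A C: FOLLOW(C) ⊇ FIRST(A) = {a}; new: +{a}
  B→C A C: FOLLOW(A) ⊇ FIRST(C) = {b}; new: +{b}
  B→C C: FOLLOW(C) ⊇ FIRST(C) = {b}; new: +{b}
  S→B b b: FOLLOW(B) ⊇ FIRST(b) = {b}; new: +{b}
  S→a A: FOLLOW(A) ⊇ FOLLOW(S) ⊇ {$}; new: +{$}
  FOLLOW[S]={$}  FOLLOW[A]={$,b}  FOLLOW[B]={b}  FOLLOW[C]={a,b}
pass 2: — fixpoint
  FOLLOW[S]={$}  FOLLOW[A]={$,b}  FOLLOW[B]={b}  FOLLOW[C]={a,b}

FOLLOW(B) = ["b"]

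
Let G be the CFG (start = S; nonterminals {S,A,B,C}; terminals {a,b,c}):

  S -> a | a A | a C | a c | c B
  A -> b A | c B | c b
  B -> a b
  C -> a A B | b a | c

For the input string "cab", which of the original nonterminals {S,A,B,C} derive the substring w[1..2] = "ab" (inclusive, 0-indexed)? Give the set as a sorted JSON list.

CNF form of G:
  S -> T1 B | T2 A | T2 C | T2 T1 | a
  A -> T0 A | T1 B | T1 T0
  B -> T2 T0
  C -> T0 T2 | T2 X3 | c
  T0 -> b
  T1 -> c
  T2 -> a
  X3 -> A B

CYK fill (cells [i..j] with 1 ≤ i ≤ j ≤ 2 only):
  T[1,1] 'a' = {S,T2}  orig:{S}
  T[2,2] 'b' = {T0}  orig:{}
  T[1,2] 'ab' = {B}

Original NTs in T[1,2] deriving "ab": ["B"]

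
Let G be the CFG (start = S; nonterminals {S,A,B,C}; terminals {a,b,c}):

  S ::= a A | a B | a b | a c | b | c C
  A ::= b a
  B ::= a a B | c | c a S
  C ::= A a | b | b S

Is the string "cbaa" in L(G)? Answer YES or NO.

Convert to CNF:
  S -> T1 A | T1 B | T1 T0 | T1 T2 | T2 C | b
  A -> T0 T1
  B -> T1 X3 | T2 X4 | c
  C -> A T1 | T0 S | b
  T0 -> b
  T1 -> a
  T2 -> c
  X3 -> T1 B
  X4 -> T1 S

Fill CYK table bottom-up:
  T[0,0] 'c' = {B,T2}  orig:{B}
  T[1,1] 'b' = {C,S,T0}  orig:{C,S}
  T[2,2] 'a' = {T1}  orig:{}
  T[3,3] 'a' = {T1}  orig:{}
  T[0,1] 'cb' = {S}
  T[1,2] 'ba' = {A}
  T[2,3] 'aa' = ∅
  T[0,2] 'cba' = ∅
  T[1,3] 'baa' = {C}
  T[0,3] 'cbaa' = {S}

S ∈ T[0,3] ⇒ YES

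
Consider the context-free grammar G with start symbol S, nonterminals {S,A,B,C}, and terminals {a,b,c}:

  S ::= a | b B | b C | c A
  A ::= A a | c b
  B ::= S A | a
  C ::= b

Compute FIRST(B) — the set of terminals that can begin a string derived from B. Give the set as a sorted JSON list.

Compute FIRST by fixpoint:
pass 1:
  A via A→c b: +{c}
  B via B→a: +{a}
  C via C→b: +{b}
  S via S→a: +{a}
  S via S→b B: +{b}
  S via S→c A: +{c}
  FIRST(S)={a,b,c}  FIRST(A)={c}  FIRST(B)={a}  FIRST(C)={b}
pass 2:
  B via B→S A: +{b,c}
  FIRST(S)={a,b,c}  FIRST(A)={c}  FIRST(B)={a,b,c}  FIRST(C)={b}
pass 3: — fixpoint
  FIRST(S)={a,b,c}  FIRST(A)={c}  FIRST(B)={a,b,c}  FIRST(C)={b}

FIRST(B) = ["a", "b", "c"]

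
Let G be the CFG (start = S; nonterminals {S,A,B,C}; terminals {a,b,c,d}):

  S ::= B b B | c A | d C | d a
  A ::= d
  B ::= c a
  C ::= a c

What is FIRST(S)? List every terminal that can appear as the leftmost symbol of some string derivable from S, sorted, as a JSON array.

FIRST sets, iterate to fixpoint:
pass 1:
  A via A→d: +{d}
  B via B→c a: +{c}
  C via C→a c: +{a}
  S via S→B b B: +{c}
  S via S→d C: +{d}
  FIRST(S)={c,d}  FIRST(A)={d}  FIRST(B)={c}  FIRST(C)={a}
pass 2: done
  FIRST(S)={c,d}  FIRST(A)={d}  FIRST(B)={c}  FIRST(C)={a}

FIRST(S) = ["c", "d"]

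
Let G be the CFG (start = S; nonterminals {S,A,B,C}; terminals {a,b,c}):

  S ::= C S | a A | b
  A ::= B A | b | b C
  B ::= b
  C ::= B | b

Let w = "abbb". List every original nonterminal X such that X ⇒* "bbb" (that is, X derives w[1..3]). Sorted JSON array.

Convert to CNF:
  S -> C S | T1 A | b
  A -> B A | T0 C | b
  B -> b
  C -> b
  T0 -> b
  T1 -> a

CYK fill, restricted to cells inside w[1..3]:
  [1..1]={A,B,C,S,T0}  "b"  orig:{A,B,C,S}
  [2..2]={A,B,C,S,T0}  "b"  orig:{A,B,C,S}
  [3..3]={A,B,C,S,T0}  "b"  orig:{A,B,C,S}
  [1..2]={A,S}  "bb"
  [2..3]={A,S}  "bb"
  [1..3]={A,S}  "bbb"

Original NTs in T[1,3] deriving "bbb": ["A", "S"]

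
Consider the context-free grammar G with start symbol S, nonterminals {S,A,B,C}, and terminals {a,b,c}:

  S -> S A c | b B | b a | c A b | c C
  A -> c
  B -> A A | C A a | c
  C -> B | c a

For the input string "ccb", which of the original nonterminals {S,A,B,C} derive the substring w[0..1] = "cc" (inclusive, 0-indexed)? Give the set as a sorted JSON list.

CNF form of G:
  S -> S X5 | T1 C | T1 X6 | T2 B | T2 T0
  A -> c
  B -> A A | C X3 | c
  C -> A A | C X4 | T1 T0 | c
  T0 -> a
  T1 -> c
  T2 -> b
  X3 -> A T0
  X4 -> A T0
  X5 -> A T1
  X6 -> A T2

CYK fill (cells [i..j] with 0 ≤ i ≤ j ≤ 1 only):
  T[0,0] 'c' = {A,B,C,T1}  orig:{A,B,C}
  T[1,1] 'c' = {A,B,C,T1}  orig:{A,B,C}
  T[0,1] 'cc' = {B,C,S,X5}  orig:{B,C,S}

Original NTs in T[0,1] deriving "cc": ["B", "C", "S"]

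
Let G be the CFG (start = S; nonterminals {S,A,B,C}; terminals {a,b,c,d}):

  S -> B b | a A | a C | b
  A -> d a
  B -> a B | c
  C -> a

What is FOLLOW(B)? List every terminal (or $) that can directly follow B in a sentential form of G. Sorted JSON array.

Compute FIRST by fixpoint:
round 1:
  A via A→d a: +{d}
  B via B→a B: +{a}
  B via B→c: +{c}
  C via C→a: +{a}
  S via S→B b: +{a,c}
  S via S→b: +{b}
  S: {a,b,c}  A: {d}  B: {a,c}  C: {a}
round 2: (no change)
  S: {a,b,c}  A: {d}  B: {a,c}  C: {a}

FOLLOW sets:
seed FOLLOW(S) with $
iter 1:
  S→B b: FOLLOW(B) ⊇ FIRST(b) = {b}; new: +{b}
  S→a A: FOLLOW(A) ⊇ FOLLOW(S) ⊇ {$}; new: +{$}
  S→a C: FOLLOW(C) ⊇ FOLLOW(S) ⊇ {$}; new: +{$}
  FOLLOW(S)={$}  FOLLOW(A)={$}  FOLLOW(B)={b}  FOLLOW(C)={$}
iter 2: (stable)
  FOLLOW(S)={$}  FOLLOW(A)={$}  FOLLOW(B)={b}  FOLLOW(C)={$}

FOLLOW(B) = ["b"]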